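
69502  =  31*2242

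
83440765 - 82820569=620196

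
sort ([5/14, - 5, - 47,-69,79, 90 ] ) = [ - 69,-47,  -  5,5/14, 79,90] 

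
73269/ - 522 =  - 8141/58 = - 140.36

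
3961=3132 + 829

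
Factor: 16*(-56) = - 896 =- 2^7*7^1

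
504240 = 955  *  528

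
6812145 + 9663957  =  16476102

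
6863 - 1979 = 4884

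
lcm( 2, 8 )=8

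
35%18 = 17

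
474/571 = 474/571 =0.83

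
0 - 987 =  - 987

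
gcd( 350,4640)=10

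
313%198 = 115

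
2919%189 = 84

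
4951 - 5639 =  - 688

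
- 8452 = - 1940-6512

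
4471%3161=1310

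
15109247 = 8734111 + 6375136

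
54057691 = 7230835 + 46826856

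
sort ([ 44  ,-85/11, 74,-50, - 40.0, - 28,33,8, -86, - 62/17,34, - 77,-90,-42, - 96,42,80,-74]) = [  -  96,-90, -86, - 77,-74, - 50,-42,  -  40.0,-28 ,-85/11 , - 62/17, 8,33 , 34,42,44,74  ,  80]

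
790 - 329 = 461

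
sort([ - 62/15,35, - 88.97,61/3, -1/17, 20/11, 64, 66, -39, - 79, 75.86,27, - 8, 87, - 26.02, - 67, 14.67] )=[ - 88.97 , - 79, - 67, - 39, - 26.02, -8, - 62/15, - 1/17, 20/11, 14.67, 61/3,  27, 35, 64, 66,75.86, 87] 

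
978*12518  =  12242604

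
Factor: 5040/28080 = 3^ ( - 1)*7^1 * 13^( - 1 )  =  7/39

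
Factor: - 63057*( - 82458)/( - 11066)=-3^5*11^( - 1 )*503^( - 1)*509^1*21019^1 =-2599777053/5533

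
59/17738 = 59/17738= 0.00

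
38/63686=19/31843= 0.00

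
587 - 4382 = -3795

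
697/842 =697/842 =0.83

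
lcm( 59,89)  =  5251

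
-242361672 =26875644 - 269237316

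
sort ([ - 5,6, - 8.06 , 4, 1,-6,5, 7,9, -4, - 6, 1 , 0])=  [ - 8.06, - 6, - 6 , - 5,-4 , 0,1,  1,  4 , 5,6 , 7 , 9 ]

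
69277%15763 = 6225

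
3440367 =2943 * 1169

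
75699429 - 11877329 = 63822100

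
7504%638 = 486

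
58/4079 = 58/4079 = 0.01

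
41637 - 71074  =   -29437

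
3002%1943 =1059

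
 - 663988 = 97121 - 761109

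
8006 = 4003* 2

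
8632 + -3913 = 4719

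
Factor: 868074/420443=2^1*3^1*149^1*433^(- 1 )=894/433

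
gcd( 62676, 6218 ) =2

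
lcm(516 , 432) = 18576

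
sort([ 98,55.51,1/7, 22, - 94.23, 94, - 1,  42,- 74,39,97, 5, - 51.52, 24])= [-94.23, - 74, - 51.52, - 1, 1/7 , 5,22,24,39,42, 55.51,94,97,98]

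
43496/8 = 5437 = 5437.00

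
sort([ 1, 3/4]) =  [3/4,1]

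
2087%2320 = 2087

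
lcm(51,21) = 357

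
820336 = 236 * 3476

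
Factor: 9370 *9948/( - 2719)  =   - 93212760/2719 = -2^3*3^1*5^1*829^1*937^1*2719^( - 1)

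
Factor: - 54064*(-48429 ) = 2^4*3^2 *31^1*109^1 * 5381^1 = 2618265456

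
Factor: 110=2^1*5^1*11^1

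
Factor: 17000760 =2^3*3^1*5^1*7^1*37^1*547^1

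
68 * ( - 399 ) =-27132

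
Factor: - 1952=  - 2^5*61^1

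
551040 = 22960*24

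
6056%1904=344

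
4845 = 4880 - 35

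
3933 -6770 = -2837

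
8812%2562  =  1126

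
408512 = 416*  982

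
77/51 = 77/51 =1.51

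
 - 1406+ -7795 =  - 9201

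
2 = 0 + 2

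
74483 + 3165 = 77648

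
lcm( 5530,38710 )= 38710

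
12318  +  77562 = 89880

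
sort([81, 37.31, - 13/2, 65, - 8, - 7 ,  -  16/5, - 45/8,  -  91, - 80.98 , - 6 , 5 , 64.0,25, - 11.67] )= [  -  91, -80.98,- 11.67  , - 8,-7, - 13/2, - 6, - 45/8, - 16/5,5, 25,  37.31 , 64.0  ,  65, 81]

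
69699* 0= 0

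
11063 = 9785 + 1278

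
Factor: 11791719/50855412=3930573/16951804=   2^( - 2 )*3^1*29^1*43^( - 1)*67^( - 1 ) * 1471^( - 1 )*45179^1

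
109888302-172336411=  - 62448109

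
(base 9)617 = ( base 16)1f6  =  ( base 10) 502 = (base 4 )13312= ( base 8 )766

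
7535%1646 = 951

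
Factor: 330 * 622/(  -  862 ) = - 2^1*3^1* 5^1*11^1 * 311^1*431^ ( - 1) = -  102630/431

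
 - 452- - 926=474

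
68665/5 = 13733 =13733.00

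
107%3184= 107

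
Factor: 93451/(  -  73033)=-113^1*199^( - 1)*367^( - 1)*827^1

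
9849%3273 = 30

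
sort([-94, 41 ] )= [ - 94,41]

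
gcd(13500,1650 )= 150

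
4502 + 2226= 6728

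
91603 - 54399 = 37204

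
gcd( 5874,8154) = 6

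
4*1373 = 5492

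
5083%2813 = 2270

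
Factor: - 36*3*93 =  - 2^2 * 3^4*31^1= - 10044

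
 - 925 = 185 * ( - 5 ) 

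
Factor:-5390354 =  - 2^1*2695177^1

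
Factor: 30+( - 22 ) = 2^3 = 8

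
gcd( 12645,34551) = 9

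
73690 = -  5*(-14738)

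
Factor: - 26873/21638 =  - 2^( - 1 )*7^1*11^1*31^( - 1)  =  - 77/62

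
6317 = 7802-1485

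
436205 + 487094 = 923299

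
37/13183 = 37/13183 = 0.00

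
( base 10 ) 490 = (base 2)111101010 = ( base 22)106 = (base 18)194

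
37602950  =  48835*770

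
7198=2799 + 4399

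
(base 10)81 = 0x51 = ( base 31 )2j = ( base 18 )49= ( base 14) 5B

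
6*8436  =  50616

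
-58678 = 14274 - 72952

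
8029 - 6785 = 1244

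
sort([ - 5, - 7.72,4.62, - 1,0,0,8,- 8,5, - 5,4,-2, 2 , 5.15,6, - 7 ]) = [ - 8, - 7.72, - 7,  -  5, - 5, - 2,-1,0, 0,2,  4, 4.62,5,5.15,6  ,  8 ] 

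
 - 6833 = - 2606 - 4227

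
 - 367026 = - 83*4422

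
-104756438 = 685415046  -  790171484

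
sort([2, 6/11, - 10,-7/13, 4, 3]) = [ - 10, - 7/13, 6/11 , 2, 3, 4]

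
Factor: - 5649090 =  - 2^1*3^1*5^1 * 188303^1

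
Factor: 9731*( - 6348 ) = -2^2*3^1*23^2*37^1*263^1 = - 61772388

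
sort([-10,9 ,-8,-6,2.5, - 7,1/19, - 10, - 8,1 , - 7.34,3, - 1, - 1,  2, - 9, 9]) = [-10, - 10, - 9,-8,  -  8, - 7.34, - 7, - 6, - 1,  -  1, 1/19,1,2, 2.5,  3, 9,9 ]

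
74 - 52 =22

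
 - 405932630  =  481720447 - 887653077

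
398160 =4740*84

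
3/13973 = 3/13973 = 0.00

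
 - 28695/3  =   - 9565 = - 9565.00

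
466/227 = 466/227 = 2.05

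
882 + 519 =1401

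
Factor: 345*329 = 3^1*5^1* 7^1 * 23^1*47^1 = 113505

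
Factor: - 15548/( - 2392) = 13/2 = 2^( - 1)*13^1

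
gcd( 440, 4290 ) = 110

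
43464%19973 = 3518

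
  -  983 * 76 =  - 74708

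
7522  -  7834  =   - 312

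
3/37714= 3/37714 = 0.00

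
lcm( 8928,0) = 0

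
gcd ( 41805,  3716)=929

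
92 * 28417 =2614364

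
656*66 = 43296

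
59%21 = 17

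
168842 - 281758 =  - 112916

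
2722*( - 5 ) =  - 13610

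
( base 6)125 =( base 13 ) 41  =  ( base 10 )53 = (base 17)32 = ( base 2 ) 110101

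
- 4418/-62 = 71 + 8/31=71.26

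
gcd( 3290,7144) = 94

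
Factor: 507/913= 3^1*11^ ( - 1) * 13^2*83^( -1)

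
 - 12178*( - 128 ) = 1558784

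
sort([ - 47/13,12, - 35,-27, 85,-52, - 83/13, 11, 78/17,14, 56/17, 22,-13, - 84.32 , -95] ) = [-95,-84.32,-52,-35,- 27,-13, - 83/13,-47/13, 56/17,78/17, 11, 12,14,22,85] 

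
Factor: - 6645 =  - 3^1*5^1*443^1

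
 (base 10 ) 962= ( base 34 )sa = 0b1111000010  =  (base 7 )2543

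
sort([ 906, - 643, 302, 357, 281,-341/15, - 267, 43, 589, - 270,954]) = [ - 643 ,-270, - 267, - 341/15,43,281,302, 357,589 , 906,954]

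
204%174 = 30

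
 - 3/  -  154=3/154= 0.02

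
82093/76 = 82093/76  =  1080.17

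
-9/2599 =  - 9/2599 = - 0.00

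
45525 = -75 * ( - 607)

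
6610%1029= 436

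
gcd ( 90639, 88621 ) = 1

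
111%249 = 111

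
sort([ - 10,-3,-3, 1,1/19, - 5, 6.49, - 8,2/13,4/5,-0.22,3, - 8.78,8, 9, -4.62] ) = [ - 10, - 8.78 ,-8, - 5, -4.62,-3,-3, - 0.22, 1/19, 2/13, 4/5, 1, 3,6.49 , 8,9] 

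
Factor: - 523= - 523^1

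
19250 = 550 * 35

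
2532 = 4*633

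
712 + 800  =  1512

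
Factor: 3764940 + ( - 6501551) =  - 2736611 = - 1277^1*2143^1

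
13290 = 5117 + 8173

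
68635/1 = 68635 = 68635.00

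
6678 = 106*63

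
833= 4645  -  3812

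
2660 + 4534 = 7194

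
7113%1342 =403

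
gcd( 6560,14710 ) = 10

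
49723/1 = 49723 = 49723.00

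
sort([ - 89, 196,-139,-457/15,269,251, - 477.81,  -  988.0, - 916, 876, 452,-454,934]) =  [-988.0 , - 916,  -  477.81, - 454, - 139, - 89,  -  457/15,196,251, 269,452,876, 934]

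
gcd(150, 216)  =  6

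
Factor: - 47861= - 11^1*19^1*229^1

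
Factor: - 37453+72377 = 34924 = 2^2*8731^1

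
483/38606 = 483/38606 = 0.01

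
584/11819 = 584/11819 = 0.05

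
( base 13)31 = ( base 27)1D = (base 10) 40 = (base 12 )34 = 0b101000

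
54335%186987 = 54335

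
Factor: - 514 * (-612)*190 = 59767920 = 2^4*3^2*5^1*17^1* 19^1*257^1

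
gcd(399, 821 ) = 1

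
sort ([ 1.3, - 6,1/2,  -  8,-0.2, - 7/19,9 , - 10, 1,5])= [ - 10, - 8, - 6 , - 7/19, -0.2,1/2, 1,1.3,5,9 ]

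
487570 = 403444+84126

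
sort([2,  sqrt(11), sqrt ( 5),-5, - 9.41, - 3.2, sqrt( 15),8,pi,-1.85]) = [ - 9.41, -5, - 3.2, -1.85,  2,sqrt(5),pi,sqrt(11), sqrt(15), 8 ] 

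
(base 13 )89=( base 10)113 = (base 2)1110001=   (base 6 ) 305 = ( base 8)161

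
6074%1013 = 1009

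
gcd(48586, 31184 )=2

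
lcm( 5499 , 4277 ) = 38493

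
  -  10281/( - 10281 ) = 1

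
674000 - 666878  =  7122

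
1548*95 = 147060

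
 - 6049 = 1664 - 7713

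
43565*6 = 261390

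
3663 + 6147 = 9810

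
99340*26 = 2582840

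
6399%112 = 15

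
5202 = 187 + 5015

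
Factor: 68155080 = 2^3*3^1 * 5^1*7^2*67^1 * 173^1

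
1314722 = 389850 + 924872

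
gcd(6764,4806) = 178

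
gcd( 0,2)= 2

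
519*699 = 362781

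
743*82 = 60926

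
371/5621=53/803 =0.07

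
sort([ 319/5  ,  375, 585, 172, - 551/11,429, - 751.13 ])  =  [ - 751.13, - 551/11,319/5, 172,375, 429,585]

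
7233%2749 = 1735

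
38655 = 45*859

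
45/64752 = 15/21584 = 0.00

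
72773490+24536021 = 97309511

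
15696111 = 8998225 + 6697886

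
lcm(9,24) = 72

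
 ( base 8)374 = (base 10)252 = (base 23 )am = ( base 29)8k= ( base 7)510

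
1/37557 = 1/37557   =  0.00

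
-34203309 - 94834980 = - 129038289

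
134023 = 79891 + 54132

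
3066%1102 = 862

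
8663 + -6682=1981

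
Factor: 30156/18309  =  28/17 = 2^2 * 7^1*17^(-1)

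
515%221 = 73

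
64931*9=584379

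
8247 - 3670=4577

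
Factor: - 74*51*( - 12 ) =45288=2^3* 3^2*17^1*37^1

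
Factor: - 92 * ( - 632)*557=32386208= 2^5 * 23^1 *79^1*557^1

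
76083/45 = 25361/15  =  1690.73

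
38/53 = 38/53 = 0.72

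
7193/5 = 7193/5  =  1438.60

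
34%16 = 2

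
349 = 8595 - 8246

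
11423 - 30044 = -18621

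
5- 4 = 1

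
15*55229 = 828435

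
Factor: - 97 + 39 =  -58 = -  2^1*29^1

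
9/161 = 9/161 = 0.06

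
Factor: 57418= 2^1 *19^1 * 1511^1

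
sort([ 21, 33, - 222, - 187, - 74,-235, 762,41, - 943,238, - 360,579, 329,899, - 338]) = [- 943, - 360 , - 338, - 235,-222, - 187, - 74,21, 33, 41 , 238,  329, 579, 762,899 ] 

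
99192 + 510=99702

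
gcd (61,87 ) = 1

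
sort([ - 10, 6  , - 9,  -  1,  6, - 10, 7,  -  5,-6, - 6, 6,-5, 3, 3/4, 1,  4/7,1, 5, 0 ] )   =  [ - 10, - 10, - 9, - 6,-6,-5, - 5, - 1, 0 , 4/7, 3/4, 1, 1, 3, 5,6,6 , 6, 7]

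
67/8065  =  67/8065 = 0.01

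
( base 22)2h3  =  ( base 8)2501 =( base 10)1345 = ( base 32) 1a1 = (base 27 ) 1mm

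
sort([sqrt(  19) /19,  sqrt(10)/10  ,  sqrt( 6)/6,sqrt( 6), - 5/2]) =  [- 5/2,sqrt(19) /19, sqrt( 10)/10,sqrt (6 )/6,sqrt(6)]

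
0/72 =0 = 0.00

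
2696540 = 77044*35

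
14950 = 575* 26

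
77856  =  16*4866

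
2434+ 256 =2690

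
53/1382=53/1382 = 0.04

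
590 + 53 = 643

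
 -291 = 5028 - 5319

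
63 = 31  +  32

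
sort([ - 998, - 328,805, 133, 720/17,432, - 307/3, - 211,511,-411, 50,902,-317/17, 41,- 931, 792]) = [-998,  -  931, - 411, - 328,-211,-307/3,-317/17, 41 , 720/17, 50  ,  133,432, 511 , 792,805, 902]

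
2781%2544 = 237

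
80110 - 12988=67122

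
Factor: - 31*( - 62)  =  2^1*31^2 = 1922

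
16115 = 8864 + 7251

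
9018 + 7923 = 16941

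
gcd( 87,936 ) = 3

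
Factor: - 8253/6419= -3^2*7^( - 1 ) = - 9/7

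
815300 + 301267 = 1116567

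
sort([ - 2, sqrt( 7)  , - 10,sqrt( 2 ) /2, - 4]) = [-10, - 4,-2,sqrt ( 2) /2,sqrt( 7)]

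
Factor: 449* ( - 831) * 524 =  - 195514356 = - 2^2* 3^1*131^1*277^1*449^1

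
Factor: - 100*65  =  -2^2*5^3*13^1 = - 6500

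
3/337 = 3/337 = 0.01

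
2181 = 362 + 1819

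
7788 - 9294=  - 1506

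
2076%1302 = 774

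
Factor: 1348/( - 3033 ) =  - 4/9 = - 2^2 * 3^(- 2 )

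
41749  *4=166996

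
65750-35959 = 29791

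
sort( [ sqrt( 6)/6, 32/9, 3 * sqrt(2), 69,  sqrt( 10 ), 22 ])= [ sqrt( 6 )/6, sqrt(10 ), 32/9 , 3 * sqrt( 2 ),22,69]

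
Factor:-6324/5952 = - 2^(-4) * 17^1 = - 17/16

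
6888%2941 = 1006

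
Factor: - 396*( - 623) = 246708 = 2^2  *  3^2 * 7^1*11^1*89^1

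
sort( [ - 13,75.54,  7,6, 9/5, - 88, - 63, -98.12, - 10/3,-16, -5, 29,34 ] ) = [- 98.12, - 88,-63, - 16 , - 13, - 5,  -  10/3,9/5,  6,7, 29, 34,75.54] 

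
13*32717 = 425321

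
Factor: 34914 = 2^1 * 3^1*11^1*23^2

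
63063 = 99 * 637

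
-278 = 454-732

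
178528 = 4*44632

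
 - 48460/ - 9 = 48460/9 = 5384.44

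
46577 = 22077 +24500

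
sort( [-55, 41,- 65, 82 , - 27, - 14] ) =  [-65, - 55,  -  27, - 14, 41,82]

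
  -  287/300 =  - 287/300 = -0.96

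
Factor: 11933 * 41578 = 496150274 = 2^1*11933^1 * 20789^1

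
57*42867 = 2443419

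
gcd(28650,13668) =6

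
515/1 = 515 = 515.00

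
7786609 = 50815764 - 43029155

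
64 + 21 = 85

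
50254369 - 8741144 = 41513225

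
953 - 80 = 873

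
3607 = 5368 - 1761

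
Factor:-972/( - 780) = 3^4*5^(-1 )* 13^( - 1) = 81/65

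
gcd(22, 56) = 2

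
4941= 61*81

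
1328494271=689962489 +638531782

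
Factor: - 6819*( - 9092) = 61998348 = 2^2*3^1*2273^2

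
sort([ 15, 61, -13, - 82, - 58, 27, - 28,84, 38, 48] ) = [ - 82, - 58, - 28, - 13, 15, 27, 38, 48,61, 84 ] 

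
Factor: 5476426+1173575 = 6650001 = 3^2*738889^1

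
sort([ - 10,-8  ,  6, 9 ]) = [ - 10, -8,6, 9 ] 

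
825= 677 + 148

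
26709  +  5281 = 31990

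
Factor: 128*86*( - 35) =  - 385280=-2^8*5^1 * 7^1 * 43^1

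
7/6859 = 7/6859 = 0.00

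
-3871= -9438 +5567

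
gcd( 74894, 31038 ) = 2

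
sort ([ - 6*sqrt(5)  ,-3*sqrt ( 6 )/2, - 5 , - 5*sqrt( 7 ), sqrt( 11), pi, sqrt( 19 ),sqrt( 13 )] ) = [ - 6*sqrt( 5), - 5 * sqrt( 7) , - 5, - 3*sqrt( 6) /2 , pi,sqrt( 11 ),sqrt( 13),sqrt( 19)]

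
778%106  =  36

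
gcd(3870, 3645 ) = 45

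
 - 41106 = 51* ( - 806)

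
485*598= 290030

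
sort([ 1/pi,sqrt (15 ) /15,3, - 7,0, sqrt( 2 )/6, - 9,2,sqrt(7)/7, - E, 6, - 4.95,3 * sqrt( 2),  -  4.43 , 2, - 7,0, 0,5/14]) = [ - 9, - 7, - 7,  -  4.95, - 4.43, - E, 0,0,0,sqrt( 2)/6,sqrt( 15)/15,1/pi,  5/14, sqrt( 7 ) /7,2 , 2 , 3,3 *sqrt(2),6]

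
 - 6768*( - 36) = 243648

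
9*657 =5913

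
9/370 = 9/370 = 0.02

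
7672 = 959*8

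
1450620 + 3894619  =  5345239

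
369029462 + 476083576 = 845113038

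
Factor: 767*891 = 3^4 * 11^1 * 13^1*59^1 = 683397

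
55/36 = 55/36 = 1.53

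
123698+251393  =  375091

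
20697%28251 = 20697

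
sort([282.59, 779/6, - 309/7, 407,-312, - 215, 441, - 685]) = [ - 685, - 312, - 215,  -  309/7, 779/6,  282.59,407 , 441 ] 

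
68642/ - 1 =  - 68642/1 = -68642.00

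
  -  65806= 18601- 84407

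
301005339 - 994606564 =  - 693601225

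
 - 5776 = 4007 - 9783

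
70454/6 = 11742 + 1/3= 11742.33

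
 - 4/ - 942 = 2/471  =  0.00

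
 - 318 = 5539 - 5857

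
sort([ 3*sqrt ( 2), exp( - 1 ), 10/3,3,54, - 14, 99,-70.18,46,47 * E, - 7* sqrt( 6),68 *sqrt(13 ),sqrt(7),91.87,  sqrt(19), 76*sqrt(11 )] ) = [ - 70.18, - 7 * sqrt( 6 ) ,-14,exp( - 1 ),sqrt(7), 3,10/3,3*sqrt( 2), sqrt ( 19),46, 54,91.87,99,47*E, 68*sqrt( 13),76 *sqrt( 11)] 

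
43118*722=31131196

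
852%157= 67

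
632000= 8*79000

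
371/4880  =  371/4880 = 0.08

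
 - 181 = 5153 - 5334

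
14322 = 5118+9204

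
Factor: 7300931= 11^1*107^1 * 6203^1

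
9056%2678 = 1022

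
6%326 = 6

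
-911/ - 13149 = 911/13149 = 0.07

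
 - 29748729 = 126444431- 156193160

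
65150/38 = 32575/19 = 1714.47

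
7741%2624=2493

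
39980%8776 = 4876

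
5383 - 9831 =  - 4448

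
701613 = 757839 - 56226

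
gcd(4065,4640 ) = 5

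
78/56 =1 + 11/28=1.39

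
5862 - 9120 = -3258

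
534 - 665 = - 131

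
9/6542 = 9/6542 = 0.00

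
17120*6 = 102720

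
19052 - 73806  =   - 54754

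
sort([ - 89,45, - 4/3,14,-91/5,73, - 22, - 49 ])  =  [ - 89,-49,-22 , - 91/5,  -  4/3,14, 45,73 ] 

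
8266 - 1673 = 6593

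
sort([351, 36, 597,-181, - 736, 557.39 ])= [ - 736,-181, 36 , 351, 557.39, 597]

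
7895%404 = 219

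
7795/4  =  7795/4 = 1948.75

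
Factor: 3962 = 2^1*7^1 * 283^1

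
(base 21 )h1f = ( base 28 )9h1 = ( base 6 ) 54513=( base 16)1D6D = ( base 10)7533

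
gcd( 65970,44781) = 3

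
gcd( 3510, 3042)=234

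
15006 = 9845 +5161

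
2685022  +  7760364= 10445386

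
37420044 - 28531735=8888309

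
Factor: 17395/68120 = 2^(  -  3)*7^2*13^( - 1)*71^1*131^( - 1 )  =  3479/13624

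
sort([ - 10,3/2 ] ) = [ - 10 , 3/2]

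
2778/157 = 2778/157 = 17.69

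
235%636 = 235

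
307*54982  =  16879474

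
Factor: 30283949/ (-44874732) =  - 2^(-2 )*3^(-1)*7^(  -  1 )*19^(-1)*31^( - 1) * 907^(-1)*1381^1*21929^1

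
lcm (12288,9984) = 159744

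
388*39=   15132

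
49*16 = 784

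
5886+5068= 10954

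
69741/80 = 69741/80 = 871.76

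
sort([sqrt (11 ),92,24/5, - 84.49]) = [-84.49,sqrt (11 ),24/5, 92 ]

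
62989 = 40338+22651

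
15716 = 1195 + 14521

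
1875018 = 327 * 5734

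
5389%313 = 68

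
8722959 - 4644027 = 4078932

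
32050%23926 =8124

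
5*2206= 11030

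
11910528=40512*294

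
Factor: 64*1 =64=   2^6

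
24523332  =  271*90492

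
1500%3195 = 1500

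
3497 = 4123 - 626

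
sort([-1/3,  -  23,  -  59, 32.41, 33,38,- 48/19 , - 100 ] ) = [ - 100, - 59, - 23, - 48/19,-1/3, 32.41,33,38 ] 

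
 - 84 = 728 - 812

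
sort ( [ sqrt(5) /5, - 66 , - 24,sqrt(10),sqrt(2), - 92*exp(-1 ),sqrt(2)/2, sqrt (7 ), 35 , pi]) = [  -  66, - 92* exp ( - 1),-24, sqrt( 5 ) /5, sqrt( 2 )/2, sqrt( 2), sqrt( 7 ),pi, sqrt( 10 ),35]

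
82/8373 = 82/8373 = 0.01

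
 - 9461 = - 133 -9328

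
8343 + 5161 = 13504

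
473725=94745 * 5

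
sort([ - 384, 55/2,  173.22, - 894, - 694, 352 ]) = [ - 894, - 694, -384,55/2,  173.22, 352]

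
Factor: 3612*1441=2^2*3^1*7^1*11^1*43^1*131^1 = 5204892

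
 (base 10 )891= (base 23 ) 1FH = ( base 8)1573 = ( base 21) 209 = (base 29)11l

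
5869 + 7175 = 13044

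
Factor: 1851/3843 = 617/1281 = 3^(  -  1)* 7^ ( - 1 ) * 61^(- 1)*617^1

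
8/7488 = 1/936 = 0.00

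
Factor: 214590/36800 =933/160 = 2^ ( - 5)*3^1*5^( - 1 )*311^1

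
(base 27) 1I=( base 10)45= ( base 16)2D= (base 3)1200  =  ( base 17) 2b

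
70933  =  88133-17200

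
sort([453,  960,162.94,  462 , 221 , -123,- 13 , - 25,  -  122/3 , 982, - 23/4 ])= [ - 123, - 122/3, - 25 ,-13, - 23/4, 162.94, 221,453 , 462,960, 982] 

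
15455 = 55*281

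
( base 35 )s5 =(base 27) 19D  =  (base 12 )6A1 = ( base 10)985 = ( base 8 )1731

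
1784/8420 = 446/2105= 0.21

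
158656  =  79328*2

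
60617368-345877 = 60271491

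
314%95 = 29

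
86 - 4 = 82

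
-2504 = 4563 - 7067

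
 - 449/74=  - 7 + 69/74= - 6.07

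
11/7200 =11/7200= 0.00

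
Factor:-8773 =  - 31^1* 283^1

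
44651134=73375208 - 28724074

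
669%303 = 63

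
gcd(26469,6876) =9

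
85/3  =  28 + 1/3 = 28.33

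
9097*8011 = 72876067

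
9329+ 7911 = 17240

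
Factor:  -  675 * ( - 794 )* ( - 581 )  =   - 311386950 = - 2^1*  3^3 * 5^2*7^1*83^1*397^1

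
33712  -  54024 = -20312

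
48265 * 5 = 241325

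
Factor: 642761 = 7^1*91823^1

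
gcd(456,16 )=8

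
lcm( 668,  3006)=6012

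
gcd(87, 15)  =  3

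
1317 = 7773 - 6456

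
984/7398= 164/1233  =  0.13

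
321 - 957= - 636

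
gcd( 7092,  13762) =2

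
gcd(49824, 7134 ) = 6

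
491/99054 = 491/99054 = 0.00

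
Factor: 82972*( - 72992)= - 2^7*2281^1*20743^1 = - 6056292224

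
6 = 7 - 1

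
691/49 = 691/49 = 14.10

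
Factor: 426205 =5^1 * 13^1*79^1 * 83^1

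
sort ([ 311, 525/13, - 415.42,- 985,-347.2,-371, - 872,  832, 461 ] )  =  [  -  985, - 872, - 415.42 ,-371, - 347.2,525/13,311, 461,832 ] 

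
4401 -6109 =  - 1708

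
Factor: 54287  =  54287^1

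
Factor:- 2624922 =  - 2^1*3^2*145829^1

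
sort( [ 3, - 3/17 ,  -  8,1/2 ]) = [ - 8 ,-3/17,1/2 , 3 ] 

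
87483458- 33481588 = 54001870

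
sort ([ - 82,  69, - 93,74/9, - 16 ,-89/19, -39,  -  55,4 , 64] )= [ -93 ,-82 , - 55,-39, - 16, - 89/19, 4,74/9,64 , 69]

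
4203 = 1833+2370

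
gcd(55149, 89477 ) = 1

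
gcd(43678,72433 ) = 1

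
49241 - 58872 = -9631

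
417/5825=417/5825=0.07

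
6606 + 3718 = 10324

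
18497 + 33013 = 51510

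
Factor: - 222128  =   - 2^4 * 13883^1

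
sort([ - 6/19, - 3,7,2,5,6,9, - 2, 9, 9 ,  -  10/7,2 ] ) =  [ - 3, - 2, - 10/7, - 6/19,2, 2, 5,6,7,  9,9,9]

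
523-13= 510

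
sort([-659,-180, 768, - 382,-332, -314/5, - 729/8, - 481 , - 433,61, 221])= [ -659, - 481, - 433,- 382 , - 332,-180, - 729/8,-314/5,61 , 221, 768]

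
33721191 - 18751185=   14970006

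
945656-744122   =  201534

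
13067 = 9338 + 3729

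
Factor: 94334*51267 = 2^1*3^1*23^1*101^1*467^1 *743^1 = 4836221178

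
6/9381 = 2/3127 = 0.00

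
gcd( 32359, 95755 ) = 1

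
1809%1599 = 210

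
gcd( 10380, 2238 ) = 6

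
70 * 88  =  6160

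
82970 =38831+44139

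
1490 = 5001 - 3511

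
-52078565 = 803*( - 64855 )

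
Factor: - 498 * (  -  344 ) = 2^4 * 3^1*43^1*83^1= 171312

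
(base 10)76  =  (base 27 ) 2m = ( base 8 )114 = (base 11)6A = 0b1001100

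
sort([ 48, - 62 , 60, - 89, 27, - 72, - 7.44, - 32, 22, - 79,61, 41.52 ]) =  [  -  89, - 79, - 72, - 62, - 32,-7.44, 22,27,41.52, 48,60, 61 ] 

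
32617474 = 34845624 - 2228150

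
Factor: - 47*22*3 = -3102 = - 2^1*3^1*11^1*47^1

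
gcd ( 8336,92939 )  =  1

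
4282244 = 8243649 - 3961405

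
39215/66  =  594 + 1/6   =  594.17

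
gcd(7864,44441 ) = 1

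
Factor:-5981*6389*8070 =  - 308375754630 = -2^1*3^1*5^1*269^1*5981^1*6389^1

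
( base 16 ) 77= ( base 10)119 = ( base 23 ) 54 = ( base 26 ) 4F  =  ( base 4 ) 1313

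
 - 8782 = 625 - 9407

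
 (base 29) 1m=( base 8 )63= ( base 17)30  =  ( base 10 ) 51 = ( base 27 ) 1O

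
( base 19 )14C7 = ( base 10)8538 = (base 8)20532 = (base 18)1866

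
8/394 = 4/197 = 0.02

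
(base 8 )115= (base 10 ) 77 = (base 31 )2f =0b1001101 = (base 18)45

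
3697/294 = 12 + 169/294 = 12.57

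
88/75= 1 + 13/75 = 1.17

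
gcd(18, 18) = 18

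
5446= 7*778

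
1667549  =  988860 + 678689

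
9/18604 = 9/18604  =  0.00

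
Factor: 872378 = 2^1*13^2*29^1*89^1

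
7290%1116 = 594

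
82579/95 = 82579/95 = 869.25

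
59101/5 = 59101/5=11820.20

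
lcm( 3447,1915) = 17235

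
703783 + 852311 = 1556094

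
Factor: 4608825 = 3^1*5^2*13^1*29^1*163^1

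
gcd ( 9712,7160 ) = 8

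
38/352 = 19/176 = 0.11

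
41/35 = 41/35 = 1.17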